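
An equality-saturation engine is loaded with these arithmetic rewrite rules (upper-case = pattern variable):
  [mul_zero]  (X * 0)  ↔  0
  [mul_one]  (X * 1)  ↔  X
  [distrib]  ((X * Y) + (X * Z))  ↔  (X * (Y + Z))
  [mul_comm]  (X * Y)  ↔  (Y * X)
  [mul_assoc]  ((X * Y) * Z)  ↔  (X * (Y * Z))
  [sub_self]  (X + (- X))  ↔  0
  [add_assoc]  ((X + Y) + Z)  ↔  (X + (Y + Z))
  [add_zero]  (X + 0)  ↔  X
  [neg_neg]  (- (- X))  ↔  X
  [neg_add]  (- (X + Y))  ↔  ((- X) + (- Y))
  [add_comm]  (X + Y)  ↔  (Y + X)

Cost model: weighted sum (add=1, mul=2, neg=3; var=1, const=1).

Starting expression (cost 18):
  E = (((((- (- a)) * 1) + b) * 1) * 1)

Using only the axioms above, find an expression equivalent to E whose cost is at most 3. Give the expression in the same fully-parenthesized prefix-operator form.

step 1: mul_one (→) rewrites (((((- (- a)) * 1) + b) * 1) * 1) into ((((- (- a)) * 1) + b) * 1)
step 2: mul_one (→) rewrites ((- (- a)) * 1) into (- (- a)), now (((- (- a)) + b) * 1)
step 3: mul_one (→) rewrites (((- (- a)) + b) * 1) into ((- (- a)) + b)
step 4: neg_neg (→) rewrites (- (- a)) into a, reaching cost 3 (bound 3)

(a + b)   [cost 3]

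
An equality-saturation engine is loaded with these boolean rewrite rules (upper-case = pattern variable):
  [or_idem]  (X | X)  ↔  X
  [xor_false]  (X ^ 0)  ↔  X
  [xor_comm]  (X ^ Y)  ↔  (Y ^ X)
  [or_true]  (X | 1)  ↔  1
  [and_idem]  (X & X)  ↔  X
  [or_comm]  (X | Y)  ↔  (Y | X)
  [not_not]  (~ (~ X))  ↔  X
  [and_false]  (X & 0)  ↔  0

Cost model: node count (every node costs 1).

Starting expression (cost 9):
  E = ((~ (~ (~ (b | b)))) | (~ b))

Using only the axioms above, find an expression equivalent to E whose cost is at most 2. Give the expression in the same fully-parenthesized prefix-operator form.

(~ b)   [cost 2]

1. [or_idem →] (b | b)  →  b;  E = ((~ (~ (~ b))) | (~ b))
2. [not_not →] (~ (~ b))  →  b;  E = ((~ b) | (~ b))
3. [or_idem →] ((~ b) | (~ b))  →  (~ b);  cost 2 ≤ 2, done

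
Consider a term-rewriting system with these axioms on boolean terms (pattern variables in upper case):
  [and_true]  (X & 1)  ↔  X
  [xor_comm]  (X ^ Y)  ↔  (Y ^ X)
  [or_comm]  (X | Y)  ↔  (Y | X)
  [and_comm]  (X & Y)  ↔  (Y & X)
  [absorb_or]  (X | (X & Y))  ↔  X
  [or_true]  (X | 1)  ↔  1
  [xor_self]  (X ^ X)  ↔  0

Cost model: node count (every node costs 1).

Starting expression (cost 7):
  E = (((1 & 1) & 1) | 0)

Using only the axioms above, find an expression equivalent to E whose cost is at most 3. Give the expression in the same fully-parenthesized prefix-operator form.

1. [and_comm →] ((1 & 1) & 1)  →  (1 & (1 & 1));  E = ((1 & (1 & 1)) | 0)
2. [and_true →] (1 & 1)  →  1;  E = ((1 & 1) | 0)
3. [and_true →] (1 & 1)  →  1;  cost 3 ≤ 3, done

(1 | 0)   [cost 3]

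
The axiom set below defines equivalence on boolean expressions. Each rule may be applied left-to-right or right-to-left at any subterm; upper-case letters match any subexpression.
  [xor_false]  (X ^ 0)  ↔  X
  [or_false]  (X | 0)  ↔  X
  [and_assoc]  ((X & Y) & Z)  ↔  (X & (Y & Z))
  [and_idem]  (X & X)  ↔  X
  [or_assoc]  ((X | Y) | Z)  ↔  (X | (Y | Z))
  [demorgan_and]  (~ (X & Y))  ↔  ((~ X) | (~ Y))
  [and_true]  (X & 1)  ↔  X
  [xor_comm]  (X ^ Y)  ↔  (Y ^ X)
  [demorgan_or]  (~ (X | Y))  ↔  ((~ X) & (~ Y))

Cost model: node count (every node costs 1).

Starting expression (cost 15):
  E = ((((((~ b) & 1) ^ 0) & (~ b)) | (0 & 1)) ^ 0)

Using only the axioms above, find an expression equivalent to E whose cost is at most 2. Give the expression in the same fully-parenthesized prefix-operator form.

1. [and_true →] ((~ b) & 1)  →  (~ b);  E = (((((~ b) ^ 0) & (~ b)) | (0 & 1)) ^ 0)
2. [and_true →] (0 & 1)  →  0;  E = (((((~ b) ^ 0) & (~ b)) | 0) ^ 0)
3. [or_false →] ((((~ b) ^ 0) & (~ b)) | 0)  →  (((~ b) ^ 0) & (~ b));  E = ((((~ b) ^ 0) & (~ b)) ^ 0)
4. [xor_false →] ((~ b) ^ 0)  →  (~ b);  E = (((~ b) & (~ b)) ^ 0)
5. [and_idem →] ((~ b) & (~ b))  →  (~ b);  E = ((~ b) ^ 0)
6. [xor_false →] ((~ b) ^ 0)  →  (~ b);  cost 2 ≤ 2, done

(~ b)   [cost 2]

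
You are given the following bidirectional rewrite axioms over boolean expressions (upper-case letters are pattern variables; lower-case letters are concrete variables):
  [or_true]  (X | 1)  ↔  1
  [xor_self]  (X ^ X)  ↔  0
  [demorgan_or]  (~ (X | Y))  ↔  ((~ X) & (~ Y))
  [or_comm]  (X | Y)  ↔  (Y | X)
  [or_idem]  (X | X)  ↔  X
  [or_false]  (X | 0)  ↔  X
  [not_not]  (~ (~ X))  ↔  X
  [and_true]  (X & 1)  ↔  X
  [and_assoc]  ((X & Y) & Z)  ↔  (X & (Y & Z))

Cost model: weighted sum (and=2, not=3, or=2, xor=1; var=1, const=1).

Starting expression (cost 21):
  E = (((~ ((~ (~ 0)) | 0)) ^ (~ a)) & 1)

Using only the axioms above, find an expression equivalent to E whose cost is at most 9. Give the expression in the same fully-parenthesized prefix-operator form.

(1) (((~ ((~ (~ 0)) | 0)) ^ (~ a)) & 1)  =[and_true →]=  ((~ ((~ (~ 0)) | 0)) ^ (~ a))
(2) (~ (~ 0))  =[not_not →]=  0    ⊢ ((~ (0 | 0)) ^ (~ a))
(3) (0 | 0)  =[or_false →]=  0    ⊢ cost 9, within 9

((~ 0) ^ (~ a))   [cost 9]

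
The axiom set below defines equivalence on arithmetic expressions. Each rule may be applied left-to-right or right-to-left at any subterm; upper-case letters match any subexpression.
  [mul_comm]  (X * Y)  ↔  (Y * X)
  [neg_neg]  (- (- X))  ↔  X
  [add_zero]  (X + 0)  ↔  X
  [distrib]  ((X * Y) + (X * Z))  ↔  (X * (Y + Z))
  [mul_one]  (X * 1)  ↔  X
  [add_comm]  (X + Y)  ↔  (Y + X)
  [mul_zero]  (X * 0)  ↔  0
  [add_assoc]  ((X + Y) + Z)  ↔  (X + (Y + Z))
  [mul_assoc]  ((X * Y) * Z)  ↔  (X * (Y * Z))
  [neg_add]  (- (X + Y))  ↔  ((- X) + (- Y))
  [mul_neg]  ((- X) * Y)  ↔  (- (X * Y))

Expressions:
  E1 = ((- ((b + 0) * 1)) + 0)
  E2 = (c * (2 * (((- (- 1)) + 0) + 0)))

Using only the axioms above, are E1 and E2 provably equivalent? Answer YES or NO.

NO

The axioms are sound identities: if E1 ↔* E2 then E1 and E2 evaluate identically under any assignment.
Under b=0, c=1: E1 evaluates to 0, E2 to 2. Distinct ⇒ no rewrite sequence connects them.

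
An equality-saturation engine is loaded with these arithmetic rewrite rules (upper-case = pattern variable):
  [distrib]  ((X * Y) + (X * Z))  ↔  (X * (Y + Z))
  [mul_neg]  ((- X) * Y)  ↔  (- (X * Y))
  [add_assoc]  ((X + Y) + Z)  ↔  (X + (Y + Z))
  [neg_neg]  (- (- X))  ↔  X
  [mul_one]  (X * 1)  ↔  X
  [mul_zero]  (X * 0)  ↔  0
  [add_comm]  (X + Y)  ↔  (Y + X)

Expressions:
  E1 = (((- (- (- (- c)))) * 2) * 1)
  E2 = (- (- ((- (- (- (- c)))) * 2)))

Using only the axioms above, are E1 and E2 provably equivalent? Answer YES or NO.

step 1: neg_neg (→) rewrites (- (- (- c))) into (- c), now (((- (- c)) * 2) * 1)
step 2: mul_one (→) rewrites (((- (- c)) * 2) * 1) into ((- (- c)) * 2)
step 3: neg_neg (→) rewrites (- (- c)) into c, now (c * 2)
step 4: neg_neg (←) rewrites (c * 2) into (- (- (c * 2)))
step 5: neg_neg (←) rewrites c into (- (- c)), now (- (- ((- (- c)) * 2)))
step 6: neg_neg (←) rewrites (- c) into (- (- (- c))), which is E2

YES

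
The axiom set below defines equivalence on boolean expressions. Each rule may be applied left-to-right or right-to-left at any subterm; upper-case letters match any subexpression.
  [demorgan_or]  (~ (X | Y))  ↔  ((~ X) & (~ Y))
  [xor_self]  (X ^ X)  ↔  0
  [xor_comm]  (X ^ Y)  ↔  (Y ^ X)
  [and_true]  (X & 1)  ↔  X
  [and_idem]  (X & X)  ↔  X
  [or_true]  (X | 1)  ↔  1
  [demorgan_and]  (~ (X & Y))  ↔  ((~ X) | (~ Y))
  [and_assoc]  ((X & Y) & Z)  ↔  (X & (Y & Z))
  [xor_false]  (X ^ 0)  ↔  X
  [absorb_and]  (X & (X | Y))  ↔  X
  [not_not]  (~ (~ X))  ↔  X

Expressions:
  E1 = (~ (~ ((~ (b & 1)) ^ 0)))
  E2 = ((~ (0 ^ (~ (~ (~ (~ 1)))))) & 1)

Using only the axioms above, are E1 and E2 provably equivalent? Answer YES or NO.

The axioms are sound identities: if E1 ↔* E2 then E1 and E2 evaluate identically under any assignment.
Under b=0: E1 evaluates to 1, E2 to 0. Distinct ⇒ no rewrite sequence connects them.

NO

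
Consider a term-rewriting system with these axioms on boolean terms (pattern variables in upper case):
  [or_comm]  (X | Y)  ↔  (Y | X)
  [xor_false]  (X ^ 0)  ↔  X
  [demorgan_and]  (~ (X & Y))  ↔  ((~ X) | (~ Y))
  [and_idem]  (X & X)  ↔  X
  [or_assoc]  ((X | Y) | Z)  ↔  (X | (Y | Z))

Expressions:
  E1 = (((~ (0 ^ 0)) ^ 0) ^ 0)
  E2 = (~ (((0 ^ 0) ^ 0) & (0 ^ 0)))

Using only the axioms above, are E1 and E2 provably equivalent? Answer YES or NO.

YES

1. [xor_false →] ((~ (0 ^ 0)) ^ 0)  →  (~ (0 ^ 0));  E1 = ((~ (0 ^ 0)) ^ 0)
2. [xor_false →] (0 ^ 0)  →  0;  E1 = ((~ 0) ^ 0)
3. [xor_false →] ((~ 0) ^ 0)  →  (~ 0)
4. [and_idem ←] 0  →  (0 & 0);  E1 = (~ (0 & 0))
5. [xor_false ←] 0  →  (0 ^ 0);  E1 = (~ (0 & (0 ^ 0)))
6. [xor_false ←] 0  →  (0 ^ 0);  E1 = (~ ((0 ^ 0) & (0 ^ 0)))
7. [xor_false ←] (0 ^ 0)  →  ((0 ^ 0) ^ 0);  this is E2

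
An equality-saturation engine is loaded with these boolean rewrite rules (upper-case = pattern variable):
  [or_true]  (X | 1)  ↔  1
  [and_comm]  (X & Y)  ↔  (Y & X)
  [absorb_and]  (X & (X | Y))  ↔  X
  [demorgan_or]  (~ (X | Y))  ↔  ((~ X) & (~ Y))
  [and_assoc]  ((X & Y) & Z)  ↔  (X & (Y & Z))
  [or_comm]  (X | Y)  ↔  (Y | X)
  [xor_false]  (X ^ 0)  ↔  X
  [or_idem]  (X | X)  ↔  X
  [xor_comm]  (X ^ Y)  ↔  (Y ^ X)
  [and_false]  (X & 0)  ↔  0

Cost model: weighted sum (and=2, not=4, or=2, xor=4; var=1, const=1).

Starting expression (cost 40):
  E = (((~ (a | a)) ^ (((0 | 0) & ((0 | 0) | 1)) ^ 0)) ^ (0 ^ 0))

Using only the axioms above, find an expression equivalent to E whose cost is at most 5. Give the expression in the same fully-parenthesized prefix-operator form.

(~ a)   [cost 5]

(1) ((0 | 0) & ((0 | 0) | 1))  =[absorb_and →]=  (0 | 0)    ⊢ (((~ (a | a)) ^ ((0 | 0) ^ 0)) ^ (0 ^ 0))
(2) (0 | 0)  =[or_idem →]=  0    ⊢ (((~ (a | a)) ^ (0 ^ 0)) ^ (0 ^ 0))
(3) (0 ^ 0)  =[xor_false →]=  0    ⊢ (((~ (a | a)) ^ (0 ^ 0)) ^ 0)
(4) (0 ^ 0)  =[xor_false →]=  0    ⊢ (((~ (a | a)) ^ 0) ^ 0)
(5) ((~ (a | a)) ^ 0)  =[xor_false →]=  (~ (a | a))    ⊢ ((~ (a | a)) ^ 0)
(6) (a | a)  =[or_idem →]=  a    ⊢ ((~ a) ^ 0)
(7) ((~ a) ^ 0)  =[xor_false →]=  (~ a)    ⊢ cost 5, within 5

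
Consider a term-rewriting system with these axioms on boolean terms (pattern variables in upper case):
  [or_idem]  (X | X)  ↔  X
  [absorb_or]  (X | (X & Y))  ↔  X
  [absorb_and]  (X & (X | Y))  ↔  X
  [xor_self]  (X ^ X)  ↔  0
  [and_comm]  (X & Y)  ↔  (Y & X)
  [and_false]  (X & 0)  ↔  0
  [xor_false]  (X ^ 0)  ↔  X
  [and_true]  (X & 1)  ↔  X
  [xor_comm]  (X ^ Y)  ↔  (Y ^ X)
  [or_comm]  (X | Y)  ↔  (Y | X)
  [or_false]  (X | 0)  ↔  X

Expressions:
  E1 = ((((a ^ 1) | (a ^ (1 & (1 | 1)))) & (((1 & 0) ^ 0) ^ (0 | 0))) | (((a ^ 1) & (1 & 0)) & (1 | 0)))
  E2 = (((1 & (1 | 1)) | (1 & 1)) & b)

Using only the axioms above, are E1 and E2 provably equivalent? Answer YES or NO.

NO

All listed rules preserve value, hence provable equivalence implies equal values everywhere; look for a separating assignment.
a=0, b=1 gives E1 ↦ 0, E2 ↦ 1; values differ ⇒ not provably equivalent.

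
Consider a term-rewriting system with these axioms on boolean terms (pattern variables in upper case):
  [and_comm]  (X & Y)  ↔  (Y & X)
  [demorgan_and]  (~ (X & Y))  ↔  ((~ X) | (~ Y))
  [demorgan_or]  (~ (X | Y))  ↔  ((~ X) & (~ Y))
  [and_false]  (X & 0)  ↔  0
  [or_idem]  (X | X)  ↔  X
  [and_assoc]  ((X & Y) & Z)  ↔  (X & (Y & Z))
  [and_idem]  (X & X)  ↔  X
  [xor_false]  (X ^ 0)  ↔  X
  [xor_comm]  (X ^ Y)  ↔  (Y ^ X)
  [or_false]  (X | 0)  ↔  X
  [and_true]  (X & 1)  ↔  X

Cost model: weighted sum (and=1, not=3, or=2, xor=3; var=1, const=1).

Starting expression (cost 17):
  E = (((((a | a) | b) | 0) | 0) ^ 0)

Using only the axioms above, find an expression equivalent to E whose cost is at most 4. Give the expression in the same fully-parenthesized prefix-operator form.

(1) (((a | a) | b) | 0)  =[or_false →]=  ((a | a) | b)    ⊢ ((((a | a) | b) | 0) ^ 0)
(2) ((((a | a) | b) | 0) ^ 0)  =[xor_false →]=  (((a | a) | b) | 0)
(3) (((a | a) | b) | 0)  =[or_false →]=  ((a | a) | b)
(4) (a | a)  =[or_idem →]=  a    ⊢ cost 4, within 4

(a | b)   [cost 4]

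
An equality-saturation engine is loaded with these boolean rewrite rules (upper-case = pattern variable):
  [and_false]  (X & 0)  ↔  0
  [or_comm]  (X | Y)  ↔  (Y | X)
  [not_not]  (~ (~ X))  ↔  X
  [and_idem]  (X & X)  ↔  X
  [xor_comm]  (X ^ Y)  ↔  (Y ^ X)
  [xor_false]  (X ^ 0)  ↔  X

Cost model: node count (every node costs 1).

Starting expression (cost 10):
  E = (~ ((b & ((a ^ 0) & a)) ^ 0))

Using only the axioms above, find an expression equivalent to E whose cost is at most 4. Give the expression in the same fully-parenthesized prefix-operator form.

(1) (a ^ 0)  =[xor_false →]=  a    ⊢ (~ ((b & (a & a)) ^ 0))
(2) (a & a)  =[and_idem →]=  a    ⊢ (~ ((b & a) ^ 0))
(3) ((b & a) ^ 0)  =[xor_false →]=  (b & a)    ⊢ cost 4, within 4

(~ (b & a))   [cost 4]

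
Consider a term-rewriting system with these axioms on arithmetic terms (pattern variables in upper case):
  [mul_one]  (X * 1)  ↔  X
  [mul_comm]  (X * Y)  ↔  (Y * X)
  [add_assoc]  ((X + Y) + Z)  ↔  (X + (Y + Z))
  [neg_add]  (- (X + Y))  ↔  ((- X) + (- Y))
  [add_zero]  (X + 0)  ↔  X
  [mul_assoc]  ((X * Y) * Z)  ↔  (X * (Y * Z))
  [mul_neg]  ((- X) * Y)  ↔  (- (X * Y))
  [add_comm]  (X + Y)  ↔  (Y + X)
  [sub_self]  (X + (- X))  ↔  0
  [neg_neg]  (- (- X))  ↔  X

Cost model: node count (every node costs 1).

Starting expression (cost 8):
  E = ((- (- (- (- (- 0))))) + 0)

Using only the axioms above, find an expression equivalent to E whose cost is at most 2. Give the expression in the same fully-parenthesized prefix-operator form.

(- 0)   [cost 2]

(1) ((- (- (- (- (- 0))))) + 0)  =[add_zero →]=  (- (- (- (- (- 0)))))
(2) (- (- (- 0)))  =[neg_neg →]=  (- 0)    ⊢ (- (- (- 0)))
(3) (- (- (- 0)))  =[neg_neg →]=  (- 0)    ⊢ cost 2, within 2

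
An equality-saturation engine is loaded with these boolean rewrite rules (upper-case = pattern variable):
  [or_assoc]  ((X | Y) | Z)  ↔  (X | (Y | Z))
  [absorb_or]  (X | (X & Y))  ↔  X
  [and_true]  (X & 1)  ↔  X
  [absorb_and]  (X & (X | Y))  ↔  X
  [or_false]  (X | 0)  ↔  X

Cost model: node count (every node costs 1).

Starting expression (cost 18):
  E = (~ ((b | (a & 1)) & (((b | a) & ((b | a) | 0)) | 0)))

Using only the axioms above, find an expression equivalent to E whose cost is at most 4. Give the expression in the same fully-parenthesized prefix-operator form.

(1) (a & 1)  =[and_true →]=  a    ⊢ (~ ((b | a) & (((b | a) & ((b | a) | 0)) | 0)))
(2) ((b | a) & ((b | a) | 0))  =[absorb_and →]=  (b | a)    ⊢ (~ ((b | a) & ((b | a) | 0)))
(3) ((b | a) & ((b | a) | 0))  =[absorb_and →]=  (b | a)    ⊢ cost 4, within 4

(~ (b | a))   [cost 4]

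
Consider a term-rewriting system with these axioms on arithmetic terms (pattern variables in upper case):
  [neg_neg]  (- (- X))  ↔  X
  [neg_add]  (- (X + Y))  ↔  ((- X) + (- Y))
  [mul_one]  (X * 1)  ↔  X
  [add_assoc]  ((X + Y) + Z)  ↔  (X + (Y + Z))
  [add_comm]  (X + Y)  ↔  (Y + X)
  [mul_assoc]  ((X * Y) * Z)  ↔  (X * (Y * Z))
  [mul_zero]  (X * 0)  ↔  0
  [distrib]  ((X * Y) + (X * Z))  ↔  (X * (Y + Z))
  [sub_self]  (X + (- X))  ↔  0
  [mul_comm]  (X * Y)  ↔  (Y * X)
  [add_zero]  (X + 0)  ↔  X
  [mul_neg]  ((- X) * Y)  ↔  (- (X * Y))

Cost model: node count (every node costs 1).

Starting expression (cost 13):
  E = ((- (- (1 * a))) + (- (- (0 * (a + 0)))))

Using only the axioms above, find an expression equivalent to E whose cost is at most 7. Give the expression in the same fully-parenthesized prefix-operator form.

((1 * a) + (0 * a))   [cost 7]

step 1: neg_neg (→) rewrites (- (- (0 * (a + 0)))) into (0 * (a + 0)), now ((- (- (1 * a))) + (0 * (a + 0)))
step 2: add_zero (→) rewrites (a + 0) into a, now ((- (- (1 * a))) + (0 * a))
step 3: neg_neg (→) rewrites (- (- (1 * a))) into (1 * a), reaching cost 7 (bound 7)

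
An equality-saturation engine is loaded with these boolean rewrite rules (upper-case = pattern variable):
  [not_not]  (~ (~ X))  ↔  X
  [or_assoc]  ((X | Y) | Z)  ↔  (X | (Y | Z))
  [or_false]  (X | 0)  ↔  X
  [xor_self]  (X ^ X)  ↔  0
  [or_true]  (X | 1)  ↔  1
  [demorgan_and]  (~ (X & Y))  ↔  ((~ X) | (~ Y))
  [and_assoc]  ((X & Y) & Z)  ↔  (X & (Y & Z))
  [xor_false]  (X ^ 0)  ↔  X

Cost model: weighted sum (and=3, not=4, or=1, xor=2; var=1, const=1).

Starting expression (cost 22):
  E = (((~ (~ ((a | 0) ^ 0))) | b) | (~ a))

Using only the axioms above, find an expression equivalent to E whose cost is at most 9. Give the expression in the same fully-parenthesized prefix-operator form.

((a | b) | (~ a))   [cost 9]

step 1: not_not (→) rewrites (~ (~ ((a | 0) ^ 0))) into ((a | 0) ^ 0), now ((((a | 0) ^ 0) | b) | (~ a))
step 2: or_false (→) rewrites (a | 0) into a, now (((a ^ 0) | b) | (~ a))
step 3: xor_false (→) rewrites (a ^ 0) into a, reaching cost 9 (bound 9)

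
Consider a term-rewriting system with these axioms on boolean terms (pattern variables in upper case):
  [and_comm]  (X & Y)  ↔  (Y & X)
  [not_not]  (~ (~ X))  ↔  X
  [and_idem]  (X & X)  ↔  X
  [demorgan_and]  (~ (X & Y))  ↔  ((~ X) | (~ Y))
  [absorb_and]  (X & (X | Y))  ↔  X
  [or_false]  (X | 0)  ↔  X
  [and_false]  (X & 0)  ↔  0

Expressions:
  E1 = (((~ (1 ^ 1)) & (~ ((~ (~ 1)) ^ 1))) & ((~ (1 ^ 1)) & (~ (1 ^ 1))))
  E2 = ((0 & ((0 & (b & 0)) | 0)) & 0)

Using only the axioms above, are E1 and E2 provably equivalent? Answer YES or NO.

All listed rules preserve value, hence provable equivalence implies equal values everywhere; look for a separating assignment.
b=0 gives E1 ↦ 1, E2 ↦ 0; values differ ⇒ not provably equivalent.

NO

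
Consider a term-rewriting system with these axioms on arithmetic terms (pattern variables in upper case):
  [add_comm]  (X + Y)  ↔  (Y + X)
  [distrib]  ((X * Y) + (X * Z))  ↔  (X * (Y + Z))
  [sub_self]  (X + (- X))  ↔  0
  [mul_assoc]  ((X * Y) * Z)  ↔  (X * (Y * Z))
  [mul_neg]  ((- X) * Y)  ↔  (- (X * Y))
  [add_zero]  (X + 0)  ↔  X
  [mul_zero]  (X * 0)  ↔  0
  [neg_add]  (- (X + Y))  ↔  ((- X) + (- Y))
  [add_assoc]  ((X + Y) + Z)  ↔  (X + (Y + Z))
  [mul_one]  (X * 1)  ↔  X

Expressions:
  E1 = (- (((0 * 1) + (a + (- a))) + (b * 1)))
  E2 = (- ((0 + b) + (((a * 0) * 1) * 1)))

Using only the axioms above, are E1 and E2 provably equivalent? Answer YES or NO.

YES

(1) (a + (- a))  =[sub_self →]=  0    ⊢ (- (((0 * 1) + 0) + (b * 1)))
(2) (b * 1)  =[mul_one →]=  b    ⊢ (- (((0 * 1) + 0) + b))
(3) (0 * 1)  =[mul_one →]=  0    ⊢ (- ((0 + 0) + b))
(4) (0 + 0)  =[add_zero →]=  0    ⊢ (- (0 + b))
(5) (0 + b)  =[add_comm →]=  (b + 0)    ⊢ (- (b + 0))
(6) 0  =[mul_zero ←]=  (a * 0)    ⊢ (- (b + (a * 0)))
(7) (a * 0)  =[mul_one ←]=  ((a * 0) * 1)    ⊢ (- (b + ((a * 0) * 1)))
(8) b  =[add_zero ←]=  (b + 0)    ⊢ (- ((b + 0) + ((a * 0) * 1)))
(9) (b + 0)  =[add_comm →]=  (0 + b)    ⊢ (- ((0 + b) + ((a * 0) * 1)))
(10) 1  =[mul_one ←]=  (1 * 1)    ⊢ (- ((0 + b) + ((a * 0) * (1 * 1))))
(11) ((a * 0) * (1 * 1))  =[mul_assoc ←]=  (((a * 0) * 1) * 1)    ⊢ E2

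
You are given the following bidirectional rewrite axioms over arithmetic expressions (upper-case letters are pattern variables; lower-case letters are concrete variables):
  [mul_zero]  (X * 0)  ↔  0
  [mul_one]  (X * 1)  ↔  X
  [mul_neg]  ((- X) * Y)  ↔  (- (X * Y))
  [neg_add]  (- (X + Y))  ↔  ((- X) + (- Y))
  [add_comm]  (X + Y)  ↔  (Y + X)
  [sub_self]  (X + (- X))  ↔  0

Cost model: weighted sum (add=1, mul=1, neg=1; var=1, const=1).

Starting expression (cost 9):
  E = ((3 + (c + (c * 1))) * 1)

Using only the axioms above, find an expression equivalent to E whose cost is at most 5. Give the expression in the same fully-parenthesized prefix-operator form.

((c + c) + 3)   [cost 5]

(1) (c * 1)  =[mul_one →]=  c    ⊢ ((3 + (c + c)) * 1)
(2) (3 + (c + c))  =[add_comm →]=  ((c + c) + 3)    ⊢ (((c + c) + 3) * 1)
(3) (((c + c) + 3) * 1)  =[mul_one →]=  ((c + c) + 3)    ⊢ cost 5, within 5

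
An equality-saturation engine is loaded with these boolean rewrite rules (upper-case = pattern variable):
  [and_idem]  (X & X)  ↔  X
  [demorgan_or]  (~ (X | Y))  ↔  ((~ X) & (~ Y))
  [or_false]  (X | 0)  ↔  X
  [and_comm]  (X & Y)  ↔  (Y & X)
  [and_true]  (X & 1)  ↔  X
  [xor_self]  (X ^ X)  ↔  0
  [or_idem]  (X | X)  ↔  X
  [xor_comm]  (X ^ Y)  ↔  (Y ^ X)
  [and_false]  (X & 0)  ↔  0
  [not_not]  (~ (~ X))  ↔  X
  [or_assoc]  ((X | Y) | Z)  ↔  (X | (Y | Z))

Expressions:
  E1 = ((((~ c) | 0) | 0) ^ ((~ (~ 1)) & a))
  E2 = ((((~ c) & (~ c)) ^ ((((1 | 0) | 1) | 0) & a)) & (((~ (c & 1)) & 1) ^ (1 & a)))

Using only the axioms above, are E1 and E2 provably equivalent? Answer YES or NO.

YES

(1) ((~ c) | 0)  =[or_false →]=  (~ c)    ⊢ (((~ c) | 0) ^ ((~ (~ 1)) & a))
(2) (~ (~ 1))  =[not_not →]=  1    ⊢ (((~ c) | 0) ^ (1 & a))
(3) ((~ c) | 0)  =[or_false →]=  (~ c)    ⊢ ((~ c) ^ (1 & a))
(4) ((~ c) ^ (1 & a))  =[and_idem ←]=  (((~ c) ^ (1 & a)) & ((~ c) ^ (1 & a)))
(5) c  =[and_true ←]=  (c & 1)    ⊢ (((~ c) ^ (1 & a)) & ((~ (c & 1)) ^ (1 & a)))
(6) (~ (c & 1))  =[and_true ←]=  ((~ (c & 1)) & 1)    ⊢ (((~ c) ^ (1 & a)) & (((~ (c & 1)) & 1) ^ (1 & a)))
(7) 1  =[or_false ←]=  (1 | 0)    ⊢ (((~ c) ^ ((1 | 0) & a)) & (((~ (c & 1)) & 1) ^ (1 & a)))
(8) 1  =[or_idem ←]=  (1 | 1)    ⊢ (((~ c) ^ (((1 | 1) | 0) & a)) & (((~ (c & 1)) & 1) ^ (1 & a)))
(9) (~ c)  =[and_idem ←]=  ((~ c) & (~ c))    ⊢ ((((~ c) & (~ c)) ^ (((1 | 1) | 0) & a)) & (((~ (c & 1)) & 1) ^ (1 & a)))
(10) 1  =[or_false ←]=  (1 | 0)    ⊢ E2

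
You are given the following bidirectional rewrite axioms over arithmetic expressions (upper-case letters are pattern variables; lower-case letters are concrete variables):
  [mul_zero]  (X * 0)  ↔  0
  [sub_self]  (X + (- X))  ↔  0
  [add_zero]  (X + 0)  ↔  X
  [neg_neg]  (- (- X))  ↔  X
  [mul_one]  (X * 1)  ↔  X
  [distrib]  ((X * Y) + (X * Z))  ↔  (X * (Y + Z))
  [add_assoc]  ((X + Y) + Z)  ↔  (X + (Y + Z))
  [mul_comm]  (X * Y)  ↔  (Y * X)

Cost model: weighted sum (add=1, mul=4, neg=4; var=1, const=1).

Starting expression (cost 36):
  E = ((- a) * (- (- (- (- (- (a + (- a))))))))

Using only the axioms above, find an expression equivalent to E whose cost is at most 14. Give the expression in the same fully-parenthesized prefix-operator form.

1. [neg_neg →] (- (- (a + (- a))))  →  (a + (- a));  E = ((- a) * (- (- (- (a + (- a))))))
2. [neg_neg →] (- (- (a + (- a))))  →  (a + (- a));  E = ((- a) * (- (a + (- a))))
3. [sub_self →] (a + (- a))  →  0;  cost 14 ≤ 14, done

((- a) * (- 0))   [cost 14]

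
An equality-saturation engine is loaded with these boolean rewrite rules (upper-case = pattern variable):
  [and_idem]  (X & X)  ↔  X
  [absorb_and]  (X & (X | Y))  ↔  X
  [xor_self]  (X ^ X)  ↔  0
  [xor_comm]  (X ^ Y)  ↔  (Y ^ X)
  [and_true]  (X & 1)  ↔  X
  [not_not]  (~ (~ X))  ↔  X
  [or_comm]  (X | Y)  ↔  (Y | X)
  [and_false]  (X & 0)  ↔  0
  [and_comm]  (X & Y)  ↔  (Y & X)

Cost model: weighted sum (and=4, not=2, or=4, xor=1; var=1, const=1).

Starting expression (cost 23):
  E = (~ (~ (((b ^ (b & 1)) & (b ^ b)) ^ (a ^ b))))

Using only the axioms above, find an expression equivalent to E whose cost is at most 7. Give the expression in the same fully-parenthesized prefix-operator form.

((b ^ b) ^ (a ^ b))   [cost 7]

(1) (~ (~ (((b ^ (b & 1)) & (b ^ b)) ^ (a ^ b))))  =[not_not →]=  (((b ^ (b & 1)) & (b ^ b)) ^ (a ^ b))
(2) (b & 1)  =[and_true →]=  b    ⊢ (((b ^ b) & (b ^ b)) ^ (a ^ b))
(3) ((b ^ b) & (b ^ b))  =[and_idem →]=  (b ^ b)    ⊢ cost 7, within 7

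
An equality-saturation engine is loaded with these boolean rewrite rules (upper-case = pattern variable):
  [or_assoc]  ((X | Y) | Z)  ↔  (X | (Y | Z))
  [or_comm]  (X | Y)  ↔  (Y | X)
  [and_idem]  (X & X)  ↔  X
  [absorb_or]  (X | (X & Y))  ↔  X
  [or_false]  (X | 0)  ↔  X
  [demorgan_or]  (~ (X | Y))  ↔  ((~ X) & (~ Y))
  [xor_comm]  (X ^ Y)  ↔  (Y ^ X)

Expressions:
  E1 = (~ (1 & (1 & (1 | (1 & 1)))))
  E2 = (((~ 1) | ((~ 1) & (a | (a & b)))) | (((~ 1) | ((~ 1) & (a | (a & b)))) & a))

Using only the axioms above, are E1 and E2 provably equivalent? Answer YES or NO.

1. [absorb_or →] (1 | (1 & 1))  →  1;  E1 = (~ (1 & (1 & 1)))
2. [and_idem →] (1 & 1)  →  1;  E1 = (~ (1 & 1))
3. [and_idem →] (1 & 1)  →  1;  E1 = (~ 1)
4. [absorb_or ←] (~ 1)  →  ((~ 1) | ((~ 1) & a))
5. [absorb_or ←] a  →  (a | (a & b));  E1 = ((~ 1) | ((~ 1) & (a | (a & b))))
6. [absorb_or ←] ((~ 1) | ((~ 1) & (a | (a & b))))  →  (((~ 1) | ((~ 1) & (a | (a & b)))) | (((~ 1) | ((~ 1) & (a | (a & b)))) & a));  this is E2

YES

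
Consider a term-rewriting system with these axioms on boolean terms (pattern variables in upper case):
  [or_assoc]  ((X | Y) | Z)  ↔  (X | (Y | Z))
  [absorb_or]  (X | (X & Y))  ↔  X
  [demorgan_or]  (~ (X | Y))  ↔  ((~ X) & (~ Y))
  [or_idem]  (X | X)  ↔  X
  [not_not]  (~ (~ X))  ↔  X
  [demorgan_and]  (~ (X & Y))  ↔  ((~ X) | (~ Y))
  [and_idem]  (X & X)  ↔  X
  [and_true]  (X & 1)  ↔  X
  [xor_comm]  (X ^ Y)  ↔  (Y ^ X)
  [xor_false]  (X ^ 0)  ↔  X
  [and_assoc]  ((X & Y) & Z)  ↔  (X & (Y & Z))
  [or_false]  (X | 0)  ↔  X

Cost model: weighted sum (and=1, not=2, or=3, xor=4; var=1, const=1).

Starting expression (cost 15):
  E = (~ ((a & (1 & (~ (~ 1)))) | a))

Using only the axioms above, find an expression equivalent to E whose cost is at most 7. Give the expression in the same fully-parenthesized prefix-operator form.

(~ (a | a))   [cost 7]

(1) (~ (~ 1))  =[not_not →]=  1    ⊢ (~ ((a & (1 & 1)) | a))
(2) (1 & 1)  =[and_idem →]=  1    ⊢ (~ ((a & 1) | a))
(3) (a & 1)  =[and_true →]=  a    ⊢ cost 7, within 7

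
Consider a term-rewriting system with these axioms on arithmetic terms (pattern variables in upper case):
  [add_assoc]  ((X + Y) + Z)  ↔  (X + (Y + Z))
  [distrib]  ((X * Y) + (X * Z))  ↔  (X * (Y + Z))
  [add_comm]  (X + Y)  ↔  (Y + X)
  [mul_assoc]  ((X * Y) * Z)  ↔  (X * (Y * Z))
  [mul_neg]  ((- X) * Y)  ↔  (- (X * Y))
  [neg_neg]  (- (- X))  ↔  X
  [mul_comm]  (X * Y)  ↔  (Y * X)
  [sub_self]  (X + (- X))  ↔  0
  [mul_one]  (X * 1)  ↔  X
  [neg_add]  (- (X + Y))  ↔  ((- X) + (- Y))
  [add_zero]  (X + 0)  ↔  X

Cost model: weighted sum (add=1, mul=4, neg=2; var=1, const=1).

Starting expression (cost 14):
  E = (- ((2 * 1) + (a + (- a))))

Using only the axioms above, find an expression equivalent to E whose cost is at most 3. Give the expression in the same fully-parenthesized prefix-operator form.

(- 2)   [cost 3]

(1) (a + (- a))  =[sub_self →]=  0    ⊢ (- ((2 * 1) + 0))
(2) ((2 * 1) + 0)  =[add_zero →]=  (2 * 1)    ⊢ (- (2 * 1))
(3) (2 * 1)  =[mul_one →]=  2    ⊢ cost 3, within 3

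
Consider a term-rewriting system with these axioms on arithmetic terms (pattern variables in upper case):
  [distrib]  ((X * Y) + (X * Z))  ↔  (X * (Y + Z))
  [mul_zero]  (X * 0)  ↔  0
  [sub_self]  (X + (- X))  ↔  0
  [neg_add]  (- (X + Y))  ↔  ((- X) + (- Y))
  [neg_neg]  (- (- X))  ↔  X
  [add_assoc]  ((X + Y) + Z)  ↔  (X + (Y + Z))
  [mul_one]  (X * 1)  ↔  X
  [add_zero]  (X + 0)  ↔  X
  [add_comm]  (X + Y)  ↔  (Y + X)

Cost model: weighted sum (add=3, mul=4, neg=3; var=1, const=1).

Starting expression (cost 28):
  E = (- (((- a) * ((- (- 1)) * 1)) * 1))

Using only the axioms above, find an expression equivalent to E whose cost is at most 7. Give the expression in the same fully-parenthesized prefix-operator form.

(- (- a))   [cost 7]

step 1: mul_one (→) rewrites (((- a) * ((- (- 1)) * 1)) * 1) into ((- a) * ((- (- 1)) * 1)), now (- ((- a) * ((- (- 1)) * 1)))
step 2: neg_neg (→) rewrites (- (- 1)) into 1, now (- ((- a) * (1 * 1)))
step 3: mul_one (→) rewrites (1 * 1) into 1, now (- ((- a) * 1))
step 4: mul_one (→) rewrites ((- a) * 1) into (- a), reaching cost 7 (bound 7)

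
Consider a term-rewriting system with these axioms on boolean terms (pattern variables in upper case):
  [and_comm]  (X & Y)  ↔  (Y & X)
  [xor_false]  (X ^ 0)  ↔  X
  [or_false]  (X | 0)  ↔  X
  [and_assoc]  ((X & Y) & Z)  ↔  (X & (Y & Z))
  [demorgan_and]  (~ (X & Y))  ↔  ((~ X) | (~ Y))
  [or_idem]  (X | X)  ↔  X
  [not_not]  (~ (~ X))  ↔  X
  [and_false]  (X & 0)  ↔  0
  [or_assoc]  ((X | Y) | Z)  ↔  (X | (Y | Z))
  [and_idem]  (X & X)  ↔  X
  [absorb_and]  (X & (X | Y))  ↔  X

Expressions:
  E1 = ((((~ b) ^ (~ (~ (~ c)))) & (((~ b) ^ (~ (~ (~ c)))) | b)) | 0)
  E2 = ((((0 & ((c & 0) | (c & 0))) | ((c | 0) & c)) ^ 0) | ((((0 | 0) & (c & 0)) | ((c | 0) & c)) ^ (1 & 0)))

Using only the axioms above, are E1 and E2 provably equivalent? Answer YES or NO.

NO

The axioms are sound identities: if E1 ↔* E2 then E1 and E2 evaluate identically under any assignment.
Under b=1, c=0: E1 evaluates to 1, E2 to 0. Distinct ⇒ no rewrite sequence connects them.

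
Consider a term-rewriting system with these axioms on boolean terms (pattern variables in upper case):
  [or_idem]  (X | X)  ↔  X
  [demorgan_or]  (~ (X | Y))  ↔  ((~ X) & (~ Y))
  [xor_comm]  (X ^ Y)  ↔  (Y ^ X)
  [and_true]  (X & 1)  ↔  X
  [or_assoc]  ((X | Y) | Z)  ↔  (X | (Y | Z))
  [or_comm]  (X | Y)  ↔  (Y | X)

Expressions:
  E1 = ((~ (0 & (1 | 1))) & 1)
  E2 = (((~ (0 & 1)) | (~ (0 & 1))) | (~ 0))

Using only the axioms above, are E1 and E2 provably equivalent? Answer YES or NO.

1. [or_idem →] (1 | 1)  →  1;  E1 = ((~ (0 & 1)) & 1)
2. [and_true →] ((~ (0 & 1)) & 1)  →  (~ (0 & 1))
3. [and_true →] (0 & 1)  →  0;  E1 = (~ 0)
4. [or_idem ←] (~ 0)  →  ((~ 0) | (~ 0))
5. [and_true ←] 0  →  (0 & 1);  E1 = ((~ (0 & 1)) | (~ 0))
6. [or_idem ←] (~ (0 & 1))  →  ((~ (0 & 1)) | (~ (0 & 1)));  this is E2

YES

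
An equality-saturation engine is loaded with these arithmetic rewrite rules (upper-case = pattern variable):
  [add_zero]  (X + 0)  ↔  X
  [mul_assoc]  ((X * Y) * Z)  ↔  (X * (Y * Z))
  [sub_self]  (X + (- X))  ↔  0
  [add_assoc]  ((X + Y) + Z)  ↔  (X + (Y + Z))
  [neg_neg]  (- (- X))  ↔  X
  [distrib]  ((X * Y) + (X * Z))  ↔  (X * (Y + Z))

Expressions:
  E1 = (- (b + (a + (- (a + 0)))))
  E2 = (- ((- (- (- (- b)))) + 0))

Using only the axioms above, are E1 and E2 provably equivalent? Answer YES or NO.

(1) (a + 0)  =[add_zero →]=  a    ⊢ (- (b + (a + (- a))))
(2) (a + (- a))  =[sub_self →]=  0    ⊢ (- (b + 0))
(3) b  =[neg_neg ←]=  (- (- b))    ⊢ (- ((- (- b)) + 0))
(4) b  =[neg_neg ←]=  (- (- b))    ⊢ E2

YES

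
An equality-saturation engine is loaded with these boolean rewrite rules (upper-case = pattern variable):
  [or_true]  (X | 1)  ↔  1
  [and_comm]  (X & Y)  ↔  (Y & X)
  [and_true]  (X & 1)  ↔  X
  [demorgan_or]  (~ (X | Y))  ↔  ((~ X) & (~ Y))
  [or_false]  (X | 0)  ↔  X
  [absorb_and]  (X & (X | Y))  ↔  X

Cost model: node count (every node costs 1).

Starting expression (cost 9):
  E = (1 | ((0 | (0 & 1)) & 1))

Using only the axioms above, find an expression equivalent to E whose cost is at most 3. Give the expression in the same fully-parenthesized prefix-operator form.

(1 | 0)   [cost 3]

(1) ((0 | (0 & 1)) & 1)  =[and_true →]=  (0 | (0 & 1))    ⊢ (1 | (0 | (0 & 1)))
(2) (0 & 1)  =[and_true →]=  0    ⊢ (1 | (0 | 0))
(3) (0 | 0)  =[or_false →]=  0    ⊢ cost 3, within 3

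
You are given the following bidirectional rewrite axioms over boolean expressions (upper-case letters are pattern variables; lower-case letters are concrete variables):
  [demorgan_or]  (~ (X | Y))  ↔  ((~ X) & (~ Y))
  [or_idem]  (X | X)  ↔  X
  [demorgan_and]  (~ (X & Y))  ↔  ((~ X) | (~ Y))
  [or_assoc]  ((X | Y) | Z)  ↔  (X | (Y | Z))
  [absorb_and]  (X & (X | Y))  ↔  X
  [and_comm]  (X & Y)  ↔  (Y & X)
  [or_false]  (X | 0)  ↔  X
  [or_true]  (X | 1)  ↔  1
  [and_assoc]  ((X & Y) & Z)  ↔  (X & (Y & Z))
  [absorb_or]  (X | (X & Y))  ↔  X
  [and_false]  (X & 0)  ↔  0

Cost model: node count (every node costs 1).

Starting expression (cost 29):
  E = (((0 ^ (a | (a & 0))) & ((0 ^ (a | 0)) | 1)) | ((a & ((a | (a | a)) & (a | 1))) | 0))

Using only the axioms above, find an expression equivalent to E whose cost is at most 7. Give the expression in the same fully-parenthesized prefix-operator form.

1. [or_idem →] (a | a)  →  a;  E = (((0 ^ (a | (a & 0))) & ((0 ^ (a | 0)) | 1)) | ((a & ((a | a) & (a | 1))) | 0))
2. [and_false →] (a & 0)  →  0;  E = (((0 ^ (a | 0)) & ((0 ^ (a | 0)) | 1)) | ((a & ((a | a) & (a | 1))) | 0))
3. [absorb_and →] ((0 ^ (a | 0)) & ((0 ^ (a | 0)) | 1))  →  (0 ^ (a | 0));  E = ((0 ^ (a | 0)) | ((a & ((a | a) & (a | 1))) | 0))
4. [or_false →] ((a & ((a | a) & (a | 1))) | 0)  →  (a & ((a | a) & (a | 1)));  E = ((0 ^ (a | 0)) | (a & ((a | a) & (a | 1))))
5. [or_idem →] (a | a)  →  a;  E = ((0 ^ (a | 0)) | (a & (a & (a | 1))))
6. [or_false →] (a | 0)  →  a;  E = ((0 ^ a) | (a & (a & (a | 1))))
7. [absorb_and →] (a & (a | 1))  →  a;  cost 7 ≤ 7, done

((0 ^ a) | (a & a))   [cost 7]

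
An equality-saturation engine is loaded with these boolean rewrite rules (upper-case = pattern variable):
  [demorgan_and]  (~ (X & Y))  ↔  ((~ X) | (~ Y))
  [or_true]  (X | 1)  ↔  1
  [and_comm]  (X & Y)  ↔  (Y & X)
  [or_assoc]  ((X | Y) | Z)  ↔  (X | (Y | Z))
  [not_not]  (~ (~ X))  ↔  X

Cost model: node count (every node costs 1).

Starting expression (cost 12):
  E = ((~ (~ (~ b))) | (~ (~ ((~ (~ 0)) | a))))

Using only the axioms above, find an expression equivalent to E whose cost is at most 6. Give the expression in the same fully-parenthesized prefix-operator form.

(1) (~ (~ 0))  =[not_not →]=  0    ⊢ ((~ (~ (~ b))) | (~ (~ (0 | a))))
(2) (~ (~ (0 | a)))  =[not_not →]=  (0 | a)    ⊢ ((~ (~ (~ b))) | (0 | a))
(3) (~ (~ (~ b)))  =[not_not →]=  (~ b)    ⊢ cost 6, within 6

((~ b) | (0 | a))   [cost 6]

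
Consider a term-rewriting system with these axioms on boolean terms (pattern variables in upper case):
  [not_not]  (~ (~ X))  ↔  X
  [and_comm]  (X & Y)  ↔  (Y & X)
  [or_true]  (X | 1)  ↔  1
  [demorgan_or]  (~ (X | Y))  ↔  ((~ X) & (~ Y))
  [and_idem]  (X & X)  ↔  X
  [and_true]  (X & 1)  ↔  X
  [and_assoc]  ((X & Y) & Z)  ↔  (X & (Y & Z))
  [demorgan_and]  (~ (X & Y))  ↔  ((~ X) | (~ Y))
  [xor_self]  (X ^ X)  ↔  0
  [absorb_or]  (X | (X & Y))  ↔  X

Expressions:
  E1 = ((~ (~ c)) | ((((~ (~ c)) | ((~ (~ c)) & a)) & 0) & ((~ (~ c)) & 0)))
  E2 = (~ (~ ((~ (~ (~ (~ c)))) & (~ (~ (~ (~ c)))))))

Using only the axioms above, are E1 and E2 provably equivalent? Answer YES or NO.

YES

1. [absorb_or →] ((~ (~ c)) | ((~ (~ c)) & a))  →  (~ (~ c));  E1 = ((~ (~ c)) | (((~ (~ c)) & 0) & ((~ (~ c)) & 0)))
2. [and_idem →] (((~ (~ c)) & 0) & ((~ (~ c)) & 0))  →  ((~ (~ c)) & 0);  E1 = ((~ (~ c)) | ((~ (~ c)) & 0))
3. [absorb_or →] ((~ (~ c)) | ((~ (~ c)) & 0))  →  (~ (~ c))
4. [not_not ←] (~ c)  →  (~ (~ (~ c)));  E1 = (~ (~ (~ (~ c))))
5. [not_not ←] (~ (~ (~ (~ c))))  →  (~ (~ (~ (~ (~ (~ c))))))
6. [and_idem ←] (~ (~ (~ (~ c))))  →  ((~ (~ (~ (~ c)))) & (~ (~ (~ (~ c)))));  this is E2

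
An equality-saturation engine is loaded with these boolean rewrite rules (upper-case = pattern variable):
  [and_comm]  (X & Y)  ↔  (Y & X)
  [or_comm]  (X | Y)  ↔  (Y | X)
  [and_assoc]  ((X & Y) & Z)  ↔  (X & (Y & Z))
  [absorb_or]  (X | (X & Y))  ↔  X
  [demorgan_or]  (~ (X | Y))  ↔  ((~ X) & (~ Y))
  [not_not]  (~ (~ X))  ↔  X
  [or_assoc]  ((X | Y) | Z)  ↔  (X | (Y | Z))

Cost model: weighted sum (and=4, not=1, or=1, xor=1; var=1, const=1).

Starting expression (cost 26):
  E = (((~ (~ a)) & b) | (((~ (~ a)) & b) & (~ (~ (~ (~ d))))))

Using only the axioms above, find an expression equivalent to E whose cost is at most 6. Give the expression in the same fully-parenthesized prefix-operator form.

1. [not_not →] (~ (~ (~ (~ d))))  →  (~ (~ d));  E = (((~ (~ a)) & b) | (((~ (~ a)) & b) & (~ (~ d))))
2. [not_not →] (~ (~ d))  →  d;  E = (((~ (~ a)) & b) | (((~ (~ a)) & b) & d))
3. [absorb_or →] (((~ (~ a)) & b) | (((~ (~ a)) & b) & d))  →  ((~ (~ a)) & b)
4. [not_not →] (~ (~ a))  →  a;  cost 6 ≤ 6, done

(a & b)   [cost 6]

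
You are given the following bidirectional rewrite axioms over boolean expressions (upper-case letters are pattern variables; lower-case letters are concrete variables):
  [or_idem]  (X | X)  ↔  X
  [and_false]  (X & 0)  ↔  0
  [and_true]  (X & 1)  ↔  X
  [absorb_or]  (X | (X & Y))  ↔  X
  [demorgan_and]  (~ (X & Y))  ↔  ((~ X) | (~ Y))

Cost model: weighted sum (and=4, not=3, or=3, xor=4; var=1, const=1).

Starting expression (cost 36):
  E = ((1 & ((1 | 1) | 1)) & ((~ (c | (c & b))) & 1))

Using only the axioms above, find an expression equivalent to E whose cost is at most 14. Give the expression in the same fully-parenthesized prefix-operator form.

(1) ((~ (c | (c & b))) & 1)  =[and_true →]=  (~ (c | (c & b)))    ⊢ ((1 & ((1 | 1) | 1)) & (~ (c | (c & b))))
(2) (c | (c & b))  =[absorb_or →]=  c    ⊢ ((1 & ((1 | 1) | 1)) & (~ c))
(3) (1 | 1)  =[or_idem →]=  1    ⊢ ((1 & (1 | 1)) & (~ c))
(4) (1 | 1)  =[or_idem →]=  1    ⊢ cost 14, within 14

((1 & 1) & (~ c))   [cost 14]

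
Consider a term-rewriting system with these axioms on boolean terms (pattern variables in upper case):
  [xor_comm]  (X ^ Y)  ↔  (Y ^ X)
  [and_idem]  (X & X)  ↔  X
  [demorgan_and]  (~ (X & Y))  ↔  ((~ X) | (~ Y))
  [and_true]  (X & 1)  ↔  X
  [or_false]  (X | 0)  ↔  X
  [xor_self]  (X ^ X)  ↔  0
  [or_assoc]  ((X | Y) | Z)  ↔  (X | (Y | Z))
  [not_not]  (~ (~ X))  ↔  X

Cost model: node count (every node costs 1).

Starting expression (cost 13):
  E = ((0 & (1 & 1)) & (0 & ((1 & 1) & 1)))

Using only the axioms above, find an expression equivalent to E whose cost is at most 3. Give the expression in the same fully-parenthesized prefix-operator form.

(0 & 1)   [cost 3]

(1) (1 & 1)  =[and_idem →]=  1    ⊢ ((0 & (1 & 1)) & (0 & (1 & 1)))
(2) ((0 & (1 & 1)) & (0 & (1 & 1)))  =[and_idem →]=  (0 & (1 & 1))
(3) (1 & 1)  =[and_idem →]=  1    ⊢ cost 3, within 3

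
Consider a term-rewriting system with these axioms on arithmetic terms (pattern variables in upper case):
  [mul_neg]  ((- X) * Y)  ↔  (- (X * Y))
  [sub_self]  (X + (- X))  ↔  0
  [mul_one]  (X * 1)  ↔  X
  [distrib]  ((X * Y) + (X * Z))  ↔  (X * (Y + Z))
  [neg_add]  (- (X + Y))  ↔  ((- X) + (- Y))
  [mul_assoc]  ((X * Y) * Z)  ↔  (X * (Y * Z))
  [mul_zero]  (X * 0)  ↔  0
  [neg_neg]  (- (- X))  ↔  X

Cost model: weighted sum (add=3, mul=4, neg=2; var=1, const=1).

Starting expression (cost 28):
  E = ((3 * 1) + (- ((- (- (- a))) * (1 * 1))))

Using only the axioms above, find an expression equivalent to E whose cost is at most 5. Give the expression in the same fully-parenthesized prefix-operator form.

step 1: neg_neg (→) rewrites (- (- (- a))) into (- a), now ((3 * 1) + (- ((- a) * (1 * 1))))
step 2: mul_one (→) rewrites (3 * 1) into 3, now (3 + (- ((- a) * (1 * 1))))
step 3: mul_one (→) rewrites (1 * 1) into 1, now (3 + (- ((- a) * 1)))
step 4: mul_one (→) rewrites ((- a) * 1) into (- a), now (3 + (- (- a)))
step 5: neg_neg (→) rewrites (- (- a)) into a, reaching cost 5 (bound 5)

(3 + a)   [cost 5]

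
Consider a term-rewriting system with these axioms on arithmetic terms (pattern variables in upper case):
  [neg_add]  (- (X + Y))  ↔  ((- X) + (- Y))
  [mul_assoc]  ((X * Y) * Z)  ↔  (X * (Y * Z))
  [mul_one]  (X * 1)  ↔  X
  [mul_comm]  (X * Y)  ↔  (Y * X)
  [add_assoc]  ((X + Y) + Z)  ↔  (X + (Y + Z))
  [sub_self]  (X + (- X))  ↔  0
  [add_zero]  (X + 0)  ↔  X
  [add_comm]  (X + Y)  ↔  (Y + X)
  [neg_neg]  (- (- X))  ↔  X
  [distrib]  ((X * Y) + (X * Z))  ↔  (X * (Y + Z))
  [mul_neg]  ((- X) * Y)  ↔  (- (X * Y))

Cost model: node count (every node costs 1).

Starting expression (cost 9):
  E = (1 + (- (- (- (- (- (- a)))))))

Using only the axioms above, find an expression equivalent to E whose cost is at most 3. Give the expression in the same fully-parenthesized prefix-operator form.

(1 + a)   [cost 3]

(1) (- (- (- a)))  =[neg_neg →]=  (- a)    ⊢ (1 + (- (- (- (- a)))))
(2) (- (- (- a)))  =[neg_neg →]=  (- a)    ⊢ (1 + (- (- a)))
(3) (- (- a))  =[neg_neg →]=  a    ⊢ cost 3, within 3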